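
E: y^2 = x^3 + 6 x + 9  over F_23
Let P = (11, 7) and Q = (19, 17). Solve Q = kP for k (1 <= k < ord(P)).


Enumerate multiples of P until we hit Q = (19, 17):
  1P = (11, 7)
  2P = (3, 10)
  3P = (21, 14)
  4P = (0, 3)
  5P = (7, 7)
  6P = (5, 16)
  7P = (15, 22)
  8P = (1, 19)
  9P = (6, 10)
  10P = (22, 18)
  11P = (14, 13)
  12P = (2, 11)
  13P = (19, 17)
Match found at i = 13.

k = 13


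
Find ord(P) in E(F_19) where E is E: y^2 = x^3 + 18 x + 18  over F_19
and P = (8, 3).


Compute successive multiples of P until we hit O:
  1P = (8, 3)
  2P = (12, 9)
  3P = (6, 0)
  4P = (12, 10)
  5P = (8, 16)
  6P = O

ord(P) = 6


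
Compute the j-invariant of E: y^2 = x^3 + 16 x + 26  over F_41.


Delta = -16(4 a^3 + 27 b^2) mod 41 = 21
-1728 * (4 a)^3 = -1728 * (4*16)^3 mod 41 = 19
j = 19 * 21^(-1) mod 41 = 38

j = 38 (mod 41)


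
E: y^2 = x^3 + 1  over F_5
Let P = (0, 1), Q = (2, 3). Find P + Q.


P != Q, so use the chord formula.
s = (y2 - y1) / (x2 - x1) = (2) / (2) mod 5 = 1
x3 = s^2 - x1 - x2 mod 5 = 1^2 - 0 - 2 = 4
y3 = s (x1 - x3) - y1 mod 5 = 1 * (0 - 4) - 1 = 0

P + Q = (4, 0)


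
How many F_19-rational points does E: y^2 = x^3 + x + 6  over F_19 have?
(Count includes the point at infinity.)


For each x in F_19, count y with y^2 = x^3 + 1 x + 6 mod 19:
  x = 0: RHS = 6, y in [5, 14]  -> 2 point(s)
  x = 2: RHS = 16, y in [4, 15]  -> 2 point(s)
  x = 3: RHS = 17, y in [6, 13]  -> 2 point(s)
  x = 4: RHS = 17, y in [6, 13]  -> 2 point(s)
  x = 6: RHS = 0, y in [0]  -> 1 point(s)
  x = 10: RHS = 9, y in [3, 16]  -> 2 point(s)
  x = 12: RHS = 17, y in [6, 13]  -> 2 point(s)
  x = 14: RHS = 9, y in [3, 16]  -> 2 point(s)
  x = 18: RHS = 4, y in [2, 17]  -> 2 point(s)
Affine points: 17. Add the point at infinity: total = 18.

#E(F_19) = 18


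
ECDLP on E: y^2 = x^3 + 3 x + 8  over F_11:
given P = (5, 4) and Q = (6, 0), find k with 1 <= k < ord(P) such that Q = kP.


Enumerate multiples of P until we hit Q = (6, 0):
  1P = (5, 4)
  2P = (6, 0)
Match found at i = 2.

k = 2


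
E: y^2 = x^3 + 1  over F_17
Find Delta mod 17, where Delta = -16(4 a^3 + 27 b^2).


4 a^3 + 27 b^2 = 4*0^3 + 27*1^2 = 0 + 27 = 27
Delta = -16 * (27) = -432
Delta mod 17 = 10

Delta = 10 (mod 17)


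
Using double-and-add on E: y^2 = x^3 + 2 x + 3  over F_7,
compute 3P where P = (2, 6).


k = 3 = 11_2 (binary, LSB first: 11)
Double-and-add from P = (2, 6):
  bit 0 = 1: acc = O + (2, 6) = (2, 6)
  bit 1 = 1: acc = (2, 6) + (3, 1) = (6, 0)

3P = (6, 0)


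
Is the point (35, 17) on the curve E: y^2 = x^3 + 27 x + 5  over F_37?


Check whether y^2 = x^3 + 27 x + 5 (mod 37) for (x, y) = (35, 17).
LHS: y^2 = 17^2 mod 37 = 30
RHS: x^3 + 27 x + 5 = 35^3 + 27*35 + 5 mod 37 = 17
LHS != RHS

No, not on the curve


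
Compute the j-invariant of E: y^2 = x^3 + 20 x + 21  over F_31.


Delta = -16(4 a^3 + 27 b^2) mod 31 = 10
-1728 * (4 a)^3 = -1728 * (4*20)^3 mod 31 = 1
j = 1 * 10^(-1) mod 31 = 28

j = 28 (mod 31)


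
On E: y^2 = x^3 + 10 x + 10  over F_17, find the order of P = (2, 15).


Compute successive multiples of P until we hit O:
  1P = (2, 15)
  2P = (5, 10)
  3P = (9, 8)
  4P = (7, 7)
  5P = (16, 4)
  6P = (3, 4)
  7P = (14, 15)
  8P = (1, 2)
  ... (continuing to 21P)
  21P = O

ord(P) = 21


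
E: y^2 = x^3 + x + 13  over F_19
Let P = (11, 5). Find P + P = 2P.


Doubling: s = (3 x1^2 + a) / (2 y1)
s = (3*11^2 + 1) / (2*5) mod 19 = 6
x3 = s^2 - 2 x1 mod 19 = 6^2 - 2*11 = 14
y3 = s (x1 - x3) - y1 mod 19 = 6 * (11 - 14) - 5 = 15

2P = (14, 15)


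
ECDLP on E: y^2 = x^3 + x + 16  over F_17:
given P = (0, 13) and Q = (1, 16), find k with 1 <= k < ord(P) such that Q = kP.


Enumerate multiples of P until we hit Q = (1, 16):
  1P = (0, 13)
  2P = (4, 13)
  3P = (13, 4)
  4P = (8, 3)
  5P = (1, 1)
  6P = (7, 3)
  7P = (11, 10)
  8P = (2, 3)
  9P = (6, 0)
  10P = (2, 14)
  11P = (11, 7)
  12P = (7, 14)
  13P = (1, 16)
Match found at i = 13.

k = 13


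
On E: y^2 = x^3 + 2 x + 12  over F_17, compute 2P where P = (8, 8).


k = 2 = 10_2 (binary, LSB first: 01)
Double-and-add from P = (8, 8):
  bit 0 = 0: acc unchanged = O
  bit 1 = 1: acc = O + (16, 14) = (16, 14)

2P = (16, 14)


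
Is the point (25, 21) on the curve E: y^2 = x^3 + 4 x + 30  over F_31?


Check whether y^2 = x^3 + 4 x + 30 (mod 31) for (x, y) = (25, 21).
LHS: y^2 = 21^2 mod 31 = 7
RHS: x^3 + 4 x + 30 = 25^3 + 4*25 + 30 mod 31 = 7
LHS = RHS

Yes, on the curve


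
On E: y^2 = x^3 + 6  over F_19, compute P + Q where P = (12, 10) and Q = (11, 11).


P != Q, so use the chord formula.
s = (y2 - y1) / (x2 - x1) = (1) / (18) mod 19 = 18
x3 = s^2 - x1 - x2 mod 19 = 18^2 - 12 - 11 = 16
y3 = s (x1 - x3) - y1 mod 19 = 18 * (12 - 16) - 10 = 13

P + Q = (16, 13)


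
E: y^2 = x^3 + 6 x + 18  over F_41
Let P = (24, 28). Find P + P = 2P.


Doubling: s = (3 x1^2 + a) / (2 y1)
s = (3*24^2 + 6) / (2*28) mod 41 = 9
x3 = s^2 - 2 x1 mod 41 = 9^2 - 2*24 = 33
y3 = s (x1 - x3) - y1 mod 41 = 9 * (24 - 33) - 28 = 14

2P = (33, 14)


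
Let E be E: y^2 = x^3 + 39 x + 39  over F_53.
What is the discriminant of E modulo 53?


4 a^3 + 27 b^2 = 4*39^3 + 27*39^2 = 237276 + 41067 = 278343
Delta = -16 * (278343) = -4453488
Delta mod 53 = 49

Delta = 49 (mod 53)


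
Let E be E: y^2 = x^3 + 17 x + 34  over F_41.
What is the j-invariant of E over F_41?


Delta = -16(4 a^3 + 27 b^2) mod 41 = 26
-1728 * (4 a)^3 = -1728 * (4*17)^3 mod 41 = 23
j = 23 * 26^(-1) mod 41 = 34

j = 34 (mod 41)


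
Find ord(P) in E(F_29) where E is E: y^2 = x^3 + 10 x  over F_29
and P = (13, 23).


Compute successive multiples of P until we hit O:
  1P = (13, 23)
  2P = (7, 23)
  3P = (9, 6)
  4P = (16, 15)
  5P = (20, 15)
  6P = (5, 1)
  7P = (24, 12)
  8P = (22, 15)
  ... (continuing to 17P)
  17P = O

ord(P) = 17


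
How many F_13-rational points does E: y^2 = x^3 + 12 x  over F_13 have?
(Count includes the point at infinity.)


For each x in F_13, count y with y^2 = x^3 + 12 x + 0 mod 13:
  x = 0: RHS = 0, y in [0]  -> 1 point(s)
  x = 1: RHS = 0, y in [0]  -> 1 point(s)
  x = 5: RHS = 3, y in [4, 9]  -> 2 point(s)
  x = 8: RHS = 10, y in [6, 7]  -> 2 point(s)
  x = 12: RHS = 0, y in [0]  -> 1 point(s)
Affine points: 7. Add the point at infinity: total = 8.

#E(F_13) = 8


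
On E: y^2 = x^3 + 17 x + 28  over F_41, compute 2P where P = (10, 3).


Doubling: s = (3 x1^2 + a) / (2 y1)
s = (3*10^2 + 17) / (2*3) mod 41 = 5
x3 = s^2 - 2 x1 mod 41 = 5^2 - 2*10 = 5
y3 = s (x1 - x3) - y1 mod 41 = 5 * (10 - 5) - 3 = 22

2P = (5, 22)


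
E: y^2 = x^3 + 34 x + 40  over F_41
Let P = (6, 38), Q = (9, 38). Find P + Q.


P != Q, so use the chord formula.
s = (y2 - y1) / (x2 - x1) = (0) / (3) mod 41 = 0
x3 = s^2 - x1 - x2 mod 41 = 0^2 - 6 - 9 = 26
y3 = s (x1 - x3) - y1 mod 41 = 0 * (6 - 26) - 38 = 3

P + Q = (26, 3)


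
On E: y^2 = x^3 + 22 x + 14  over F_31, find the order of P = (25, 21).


Compute successive multiples of P until we hit O:
  1P = (25, 21)
  2P = (0, 18)
  3P = (14, 20)
  4P = (2, 29)
  5P = (5, 30)
  6P = (5, 1)
  7P = (2, 2)
  8P = (14, 11)
  ... (continuing to 11P)
  11P = O

ord(P) = 11


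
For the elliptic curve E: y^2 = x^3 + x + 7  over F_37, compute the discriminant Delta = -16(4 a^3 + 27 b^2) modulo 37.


4 a^3 + 27 b^2 = 4*1^3 + 27*7^2 = 4 + 1323 = 1327
Delta = -16 * (1327) = -21232
Delta mod 37 = 6

Delta = 6 (mod 37)


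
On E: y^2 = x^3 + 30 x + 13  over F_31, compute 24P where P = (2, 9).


k = 24 = 11000_2 (binary, LSB first: 00011)
Double-and-add from P = (2, 9):
  bit 0 = 0: acc unchanged = O
  bit 1 = 0: acc unchanged = O
  bit 2 = 0: acc unchanged = O
  bit 3 = 1: acc = O + (25, 19) = (25, 19)
  bit 4 = 1: acc = (25, 19) + (16, 30) = (29, 10)

24P = (29, 10)


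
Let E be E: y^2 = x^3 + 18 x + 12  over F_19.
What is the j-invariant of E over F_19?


Delta = -16(4 a^3 + 27 b^2) mod 19 = 5
-1728 * (4 a)^3 = -1728 * (4*18)^3 mod 19 = 12
j = 12 * 5^(-1) mod 19 = 10

j = 10 (mod 19)


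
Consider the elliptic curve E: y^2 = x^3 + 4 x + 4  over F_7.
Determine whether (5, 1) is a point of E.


Check whether y^2 = x^3 + 4 x + 4 (mod 7) for (x, y) = (5, 1).
LHS: y^2 = 1^2 mod 7 = 1
RHS: x^3 + 4 x + 4 = 5^3 + 4*5 + 4 mod 7 = 2
LHS != RHS

No, not on the curve


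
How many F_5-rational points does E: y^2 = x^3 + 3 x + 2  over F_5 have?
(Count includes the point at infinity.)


For each x in F_5, count y with y^2 = x^3 + 3 x + 2 mod 5:
  x = 1: RHS = 1, y in [1, 4]  -> 2 point(s)
  x = 2: RHS = 1, y in [1, 4]  -> 2 point(s)
Affine points: 4. Add the point at infinity: total = 5.

#E(F_5) = 5


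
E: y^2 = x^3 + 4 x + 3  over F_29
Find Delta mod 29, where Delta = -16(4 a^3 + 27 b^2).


4 a^3 + 27 b^2 = 4*4^3 + 27*3^2 = 256 + 243 = 499
Delta = -16 * (499) = -7984
Delta mod 29 = 20

Delta = 20 (mod 29)


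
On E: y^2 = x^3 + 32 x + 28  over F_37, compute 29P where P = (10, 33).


k = 29 = 11101_2 (binary, LSB first: 10111)
Double-and-add from P = (10, 33):
  bit 0 = 1: acc = O + (10, 33) = (10, 33)
  bit 1 = 0: acc unchanged = (10, 33)
  bit 2 = 1: acc = (10, 33) + (17, 34) = (7, 15)
  bit 3 = 1: acc = (7, 15) + (30, 33) = (16, 23)
  bit 4 = 1: acc = (16, 23) + (3, 15) = (14, 1)

29P = (14, 1)


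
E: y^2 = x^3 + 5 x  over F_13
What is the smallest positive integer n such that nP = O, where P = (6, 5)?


Compute successive multiples of P until we hit O:
  1P = (6, 5)
  2P = (10, 7)
  3P = (7, 1)
  4P = (3, 9)
  5P = (0, 0)
  6P = (3, 4)
  7P = (7, 12)
  8P = (10, 6)
  ... (continuing to 10P)
  10P = O

ord(P) = 10


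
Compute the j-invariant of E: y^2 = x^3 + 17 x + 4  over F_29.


Delta = -16(4 a^3 + 27 b^2) mod 29 = 5
-1728 * (4 a)^3 = -1728 * (4*17)^3 mod 29 = 23
j = 23 * 5^(-1) mod 29 = 22

j = 22 (mod 29)


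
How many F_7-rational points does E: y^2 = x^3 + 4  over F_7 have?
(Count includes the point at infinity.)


For each x in F_7, count y with y^2 = x^3 + 0 x + 4 mod 7:
  x = 0: RHS = 4, y in [2, 5]  -> 2 point(s)
Affine points: 2. Add the point at infinity: total = 3.

#E(F_7) = 3


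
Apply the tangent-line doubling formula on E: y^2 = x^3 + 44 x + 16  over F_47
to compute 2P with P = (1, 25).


Doubling: s = (3 x1^2 + a) / (2 y1)
s = (3*1^2 + 44) / (2*25) mod 47 = 0
x3 = s^2 - 2 x1 mod 47 = 0^2 - 2*1 = 45
y3 = s (x1 - x3) - y1 mod 47 = 0 * (1 - 45) - 25 = 22

2P = (45, 22)


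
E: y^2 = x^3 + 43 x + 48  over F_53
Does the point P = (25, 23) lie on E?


Check whether y^2 = x^3 + 43 x + 48 (mod 53) for (x, y) = (25, 23).
LHS: y^2 = 23^2 mod 53 = 52
RHS: x^3 + 43 x + 48 = 25^3 + 43*25 + 48 mod 53 = 0
LHS != RHS

No, not on the curve


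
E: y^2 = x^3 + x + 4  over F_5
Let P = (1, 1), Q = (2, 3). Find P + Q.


P != Q, so use the chord formula.
s = (y2 - y1) / (x2 - x1) = (2) / (1) mod 5 = 2
x3 = s^2 - x1 - x2 mod 5 = 2^2 - 1 - 2 = 1
y3 = s (x1 - x3) - y1 mod 5 = 2 * (1 - 1) - 1 = 4

P + Q = (1, 4)


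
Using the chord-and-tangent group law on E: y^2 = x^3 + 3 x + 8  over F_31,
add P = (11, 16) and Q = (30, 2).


P != Q, so use the chord formula.
s = (y2 - y1) / (x2 - x1) = (17) / (19) mod 31 = 27
x3 = s^2 - x1 - x2 mod 31 = 27^2 - 11 - 30 = 6
y3 = s (x1 - x3) - y1 mod 31 = 27 * (11 - 6) - 16 = 26

P + Q = (6, 26)


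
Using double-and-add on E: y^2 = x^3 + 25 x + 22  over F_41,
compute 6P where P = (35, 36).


k = 6 = 110_2 (binary, LSB first: 011)
Double-and-add from P = (35, 36):
  bit 0 = 0: acc unchanged = O
  bit 1 = 1: acc = O + (13, 24) = (13, 24)
  bit 2 = 1: acc = (13, 24) + (10, 40) = (10, 1)

6P = (10, 1)


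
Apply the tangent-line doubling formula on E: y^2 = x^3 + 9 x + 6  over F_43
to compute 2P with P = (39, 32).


Doubling: s = (3 x1^2 + a) / (2 y1)
s = (3*39^2 + 9) / (2*32) mod 43 = 15
x3 = s^2 - 2 x1 mod 43 = 15^2 - 2*39 = 18
y3 = s (x1 - x3) - y1 mod 43 = 15 * (39 - 18) - 32 = 25

2P = (18, 25)


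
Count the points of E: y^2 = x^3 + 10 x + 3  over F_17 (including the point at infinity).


For each x in F_17, count y with y^2 = x^3 + 10 x + 3 mod 17:
  x = 3: RHS = 9, y in [3, 14]  -> 2 point(s)
  x = 5: RHS = 8, y in [5, 12]  -> 2 point(s)
  x = 7: RHS = 8, y in [5, 12]  -> 2 point(s)
  x = 8: RHS = 0, y in [0]  -> 1 point(s)
  x = 10: RHS = 15, y in [7, 10]  -> 2 point(s)
  x = 11: RHS = 16, y in [4, 13]  -> 2 point(s)
  x = 12: RHS = 15, y in [7, 10]  -> 2 point(s)
  x = 13: RHS = 1, y in [1, 16]  -> 2 point(s)
  x = 15: RHS = 9, y in [3, 14]  -> 2 point(s)
  x = 16: RHS = 9, y in [3, 14]  -> 2 point(s)
Affine points: 19. Add the point at infinity: total = 20.

#E(F_17) = 20


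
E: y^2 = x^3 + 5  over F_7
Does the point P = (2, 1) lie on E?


Check whether y^2 = x^3 + 0 x + 5 (mod 7) for (x, y) = (2, 1).
LHS: y^2 = 1^2 mod 7 = 1
RHS: x^3 + 0 x + 5 = 2^3 + 0*2 + 5 mod 7 = 6
LHS != RHS

No, not on the curve


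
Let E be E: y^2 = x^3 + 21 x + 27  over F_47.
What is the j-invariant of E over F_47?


Delta = -16(4 a^3 + 27 b^2) mod 47 = 32
-1728 * (4 a)^3 = -1728 * (4*21)^3 mod 47 = 45
j = 45 * 32^(-1) mod 47 = 44

j = 44 (mod 47)


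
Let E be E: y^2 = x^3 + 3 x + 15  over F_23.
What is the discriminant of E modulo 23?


4 a^3 + 27 b^2 = 4*3^3 + 27*15^2 = 108 + 6075 = 6183
Delta = -16 * (6183) = -98928
Delta mod 23 = 18

Delta = 18 (mod 23)


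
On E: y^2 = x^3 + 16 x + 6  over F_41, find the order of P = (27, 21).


Compute successive multiples of P until we hit O:
  1P = (27, 21)
  2P = (26, 9)
  3P = (9, 31)
  4P = (21, 3)
  5P = (2, 13)
  6P = (2, 28)
  7P = (21, 38)
  8P = (9, 10)
  ... (continuing to 11P)
  11P = O

ord(P) = 11


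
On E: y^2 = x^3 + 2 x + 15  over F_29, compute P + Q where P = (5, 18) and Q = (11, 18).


P != Q, so use the chord formula.
s = (y2 - y1) / (x2 - x1) = (0) / (6) mod 29 = 0
x3 = s^2 - x1 - x2 mod 29 = 0^2 - 5 - 11 = 13
y3 = s (x1 - x3) - y1 mod 29 = 0 * (5 - 13) - 18 = 11

P + Q = (13, 11)


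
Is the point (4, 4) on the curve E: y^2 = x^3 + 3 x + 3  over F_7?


Check whether y^2 = x^3 + 3 x + 3 (mod 7) for (x, y) = (4, 4).
LHS: y^2 = 4^2 mod 7 = 2
RHS: x^3 + 3 x + 3 = 4^3 + 3*4 + 3 mod 7 = 2
LHS = RHS

Yes, on the curve


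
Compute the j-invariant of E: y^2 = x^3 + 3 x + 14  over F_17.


Delta = -16(4 a^3 + 27 b^2) mod 17 = 11
-1728 * (4 a)^3 = -1728 * (4*3)^3 mod 17 = 15
j = 15 * 11^(-1) mod 17 = 6

j = 6 (mod 17)


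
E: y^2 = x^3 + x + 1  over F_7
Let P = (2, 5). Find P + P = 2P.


Doubling: s = (3 x1^2 + a) / (2 y1)
s = (3*2^2 + 1) / (2*5) mod 7 = 2
x3 = s^2 - 2 x1 mod 7 = 2^2 - 2*2 = 0
y3 = s (x1 - x3) - y1 mod 7 = 2 * (2 - 0) - 5 = 6

2P = (0, 6)


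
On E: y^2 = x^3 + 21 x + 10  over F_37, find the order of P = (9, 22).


Compute successive multiples of P until we hit O:
  1P = (9, 22)
  2P = (18, 35)
  3P = (13, 1)
  4P = (31, 1)
  5P = (33, 11)
  6P = (36, 32)
  7P = (30, 36)
  8P = (19, 33)
  ... (continuing to 36P)
  36P = O

ord(P) = 36


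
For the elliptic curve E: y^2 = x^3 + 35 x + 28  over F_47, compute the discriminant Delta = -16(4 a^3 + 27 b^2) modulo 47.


4 a^3 + 27 b^2 = 4*35^3 + 27*28^2 = 171500 + 21168 = 192668
Delta = -16 * (192668) = -3082688
Delta mod 47 = 42

Delta = 42 (mod 47)


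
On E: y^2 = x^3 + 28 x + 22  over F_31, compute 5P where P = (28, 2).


k = 5 = 101_2 (binary, LSB first: 101)
Double-and-add from P = (28, 2):
  bit 0 = 1: acc = O + (28, 2) = (28, 2)
  bit 1 = 0: acc unchanged = (28, 2)
  bit 2 = 1: acc = (28, 2) + (11, 24) = (28, 29)

5P = (28, 29)


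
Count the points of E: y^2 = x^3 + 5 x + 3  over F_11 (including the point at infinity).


For each x in F_11, count y with y^2 = x^3 + 5 x + 3 mod 11:
  x = 0: RHS = 3, y in [5, 6]  -> 2 point(s)
  x = 1: RHS = 9, y in [3, 8]  -> 2 point(s)
  x = 3: RHS = 1, y in [1, 10]  -> 2 point(s)
  x = 8: RHS = 5, y in [4, 7]  -> 2 point(s)
Affine points: 8. Add the point at infinity: total = 9.

#E(F_11) = 9


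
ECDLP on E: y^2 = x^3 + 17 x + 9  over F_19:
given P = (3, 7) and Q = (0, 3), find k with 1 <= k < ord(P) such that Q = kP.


Enumerate multiples of P until we hit Q = (0, 3):
  1P = (3, 7)
  2P = (0, 16)
  3P = (6, 2)
  4P = (17, 10)
  5P = (10, 1)
  6P = (11, 8)
  7P = (16, 8)
  8P = (9, 13)
  9P = (8, 7)
  10P = (8, 12)
  11P = (9, 6)
  12P = (16, 11)
  13P = (11, 11)
  14P = (10, 18)
  15P = (17, 9)
  16P = (6, 17)
  17P = (0, 3)
Match found at i = 17.

k = 17


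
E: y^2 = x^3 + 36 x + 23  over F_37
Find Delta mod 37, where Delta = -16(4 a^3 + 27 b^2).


4 a^3 + 27 b^2 = 4*36^3 + 27*23^2 = 186624 + 14283 = 200907
Delta = -16 * (200907) = -3214512
Delta mod 37 = 11

Delta = 11 (mod 37)


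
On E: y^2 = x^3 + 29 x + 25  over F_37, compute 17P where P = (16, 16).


k = 17 = 10001_2 (binary, LSB first: 10001)
Double-and-add from P = (16, 16):
  bit 0 = 1: acc = O + (16, 16) = (16, 16)
  bit 1 = 0: acc unchanged = (16, 16)
  bit 2 = 0: acc unchanged = (16, 16)
  bit 3 = 0: acc unchanged = (16, 16)
  bit 4 = 1: acc = (16, 16) + (24, 2) = (7, 33)

17P = (7, 33)


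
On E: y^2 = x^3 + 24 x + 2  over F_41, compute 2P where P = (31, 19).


Doubling: s = (3 x1^2 + a) / (2 y1)
s = (3*31^2 + 24) / (2*19) mod 41 = 15
x3 = s^2 - 2 x1 mod 41 = 15^2 - 2*31 = 40
y3 = s (x1 - x3) - y1 mod 41 = 15 * (31 - 40) - 19 = 10

2P = (40, 10)


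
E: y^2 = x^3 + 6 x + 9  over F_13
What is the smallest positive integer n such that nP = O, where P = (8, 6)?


Compute successive multiples of P until we hit O:
  1P = (8, 6)
  2P = (6, 1)
  3P = (2, 9)
  4P = (0, 3)
  5P = (9, 5)
  6P = (10, 9)
  7P = (7, 2)
  8P = (1, 9)
  ... (continuing to 17P)
  17P = O

ord(P) = 17


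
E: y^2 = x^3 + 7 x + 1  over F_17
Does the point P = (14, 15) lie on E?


Check whether y^2 = x^3 + 7 x + 1 (mod 17) for (x, y) = (14, 15).
LHS: y^2 = 15^2 mod 17 = 4
RHS: x^3 + 7 x + 1 = 14^3 + 7*14 + 1 mod 17 = 4
LHS = RHS

Yes, on the curve


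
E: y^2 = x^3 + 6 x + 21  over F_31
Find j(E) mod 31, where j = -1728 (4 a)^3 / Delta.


Delta = -16(4 a^3 + 27 b^2) mod 31 = 16
-1728 * (4 a)^3 = -1728 * (4*6)^3 mod 31 = 15
j = 15 * 16^(-1) mod 31 = 30

j = 30 (mod 31)


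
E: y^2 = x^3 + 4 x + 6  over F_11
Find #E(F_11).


For each x in F_11, count y with y^2 = x^3 + 4 x + 6 mod 11:
  x = 1: RHS = 0, y in [0]  -> 1 point(s)
  x = 2: RHS = 0, y in [0]  -> 1 point(s)
  x = 3: RHS = 1, y in [1, 10]  -> 2 point(s)
  x = 4: RHS = 9, y in [3, 8]  -> 2 point(s)
  x = 6: RHS = 4, y in [2, 9]  -> 2 point(s)
  x = 7: RHS = 3, y in [5, 6]  -> 2 point(s)
  x = 8: RHS = 0, y in [0]  -> 1 point(s)
  x = 9: RHS = 1, y in [1, 10]  -> 2 point(s)
  x = 10: RHS = 1, y in [1, 10]  -> 2 point(s)
Affine points: 15. Add the point at infinity: total = 16.

#E(F_11) = 16


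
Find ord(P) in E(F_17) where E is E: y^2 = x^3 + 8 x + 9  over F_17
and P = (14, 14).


Compute successive multiples of P until we hit O:
  1P = (14, 14)
  2P = (15, 6)
  3P = (1, 1)
  4P = (3, 14)
  5P = (0, 3)
  6P = (7, 0)
  7P = (0, 14)
  8P = (3, 3)
  ... (continuing to 12P)
  12P = O

ord(P) = 12


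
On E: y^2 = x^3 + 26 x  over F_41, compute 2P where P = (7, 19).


Doubling: s = (3 x1^2 + a) / (2 y1)
s = (3*7^2 + 26) / (2*19) mod 41 = 38
x3 = s^2 - 2 x1 mod 41 = 38^2 - 2*7 = 36
y3 = s (x1 - x3) - y1 mod 41 = 38 * (7 - 36) - 19 = 27

2P = (36, 27)


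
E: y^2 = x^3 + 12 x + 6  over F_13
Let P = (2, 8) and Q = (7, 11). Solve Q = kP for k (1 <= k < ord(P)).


Enumerate multiples of P until we hit Q = (7, 11):
  1P = (2, 8)
  2P = (8, 9)
  3P = (7, 2)
  4P = (7, 11)
Match found at i = 4.

k = 4


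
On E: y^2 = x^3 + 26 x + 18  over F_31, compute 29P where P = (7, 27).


k = 29 = 11101_2 (binary, LSB first: 10111)
Double-and-add from P = (7, 27):
  bit 0 = 1: acc = O + (7, 27) = (7, 27)
  bit 1 = 0: acc unchanged = (7, 27)
  bit 2 = 1: acc = (7, 27) + (1, 18) = (2, 27)
  bit 3 = 1: acc = (2, 27) + (18, 26) = (15, 30)
  bit 4 = 1: acc = (15, 30) + (9, 12) = (16, 29)

29P = (16, 29)


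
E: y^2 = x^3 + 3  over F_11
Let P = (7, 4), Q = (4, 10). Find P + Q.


P != Q, so use the chord formula.
s = (y2 - y1) / (x2 - x1) = (6) / (8) mod 11 = 9
x3 = s^2 - x1 - x2 mod 11 = 9^2 - 7 - 4 = 4
y3 = s (x1 - x3) - y1 mod 11 = 9 * (7 - 4) - 4 = 1

P + Q = (4, 1)


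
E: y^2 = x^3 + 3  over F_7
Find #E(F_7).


For each x in F_7, count y with y^2 = x^3 + 0 x + 3 mod 7:
  x = 1: RHS = 4, y in [2, 5]  -> 2 point(s)
  x = 2: RHS = 4, y in [2, 5]  -> 2 point(s)
  x = 3: RHS = 2, y in [3, 4]  -> 2 point(s)
  x = 4: RHS = 4, y in [2, 5]  -> 2 point(s)
  x = 5: RHS = 2, y in [3, 4]  -> 2 point(s)
  x = 6: RHS = 2, y in [3, 4]  -> 2 point(s)
Affine points: 12. Add the point at infinity: total = 13.

#E(F_7) = 13


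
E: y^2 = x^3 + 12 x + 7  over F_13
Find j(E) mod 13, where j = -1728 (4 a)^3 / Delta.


Delta = -16(4 a^3 + 27 b^2) mod 13 = 8
-1728 * (4 a)^3 = -1728 * (4*12)^3 mod 13 = 1
j = 1 * 8^(-1) mod 13 = 5

j = 5 (mod 13)


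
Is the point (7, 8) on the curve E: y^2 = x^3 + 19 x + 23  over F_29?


Check whether y^2 = x^3 + 19 x + 23 (mod 29) for (x, y) = (7, 8).
LHS: y^2 = 8^2 mod 29 = 6
RHS: x^3 + 19 x + 23 = 7^3 + 19*7 + 23 mod 29 = 6
LHS = RHS

Yes, on the curve


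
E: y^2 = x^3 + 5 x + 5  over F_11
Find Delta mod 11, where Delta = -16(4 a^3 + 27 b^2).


4 a^3 + 27 b^2 = 4*5^3 + 27*5^2 = 500 + 675 = 1175
Delta = -16 * (1175) = -18800
Delta mod 11 = 10

Delta = 10 (mod 11)


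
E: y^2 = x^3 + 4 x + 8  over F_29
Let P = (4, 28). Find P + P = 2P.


Doubling: s = (3 x1^2 + a) / (2 y1)
s = (3*4^2 + 4) / (2*28) mod 29 = 3
x3 = s^2 - 2 x1 mod 29 = 3^2 - 2*4 = 1
y3 = s (x1 - x3) - y1 mod 29 = 3 * (4 - 1) - 28 = 10

2P = (1, 10)


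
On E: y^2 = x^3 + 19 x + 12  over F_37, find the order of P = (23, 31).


Compute successive multiples of P until we hit O:
  1P = (23, 31)
  2P = (18, 9)
  3P = (5, 26)
  4P = (35, 15)
  5P = (26, 10)
  6P = (0, 30)
  7P = (4, 2)
  8P = (7, 9)
  ... (continuing to 36P)
  36P = O

ord(P) = 36


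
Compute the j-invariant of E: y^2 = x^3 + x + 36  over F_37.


Delta = -16(4 a^3 + 27 b^2) mod 37 = 22
-1728 * (4 a)^3 = -1728 * (4*1)^3 mod 37 = 1
j = 1 * 22^(-1) mod 37 = 32

j = 32 (mod 37)


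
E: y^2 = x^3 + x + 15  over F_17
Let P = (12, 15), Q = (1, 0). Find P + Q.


P != Q, so use the chord formula.
s = (y2 - y1) / (x2 - x1) = (2) / (6) mod 17 = 6
x3 = s^2 - x1 - x2 mod 17 = 6^2 - 12 - 1 = 6
y3 = s (x1 - x3) - y1 mod 17 = 6 * (12 - 6) - 15 = 4

P + Q = (6, 4)


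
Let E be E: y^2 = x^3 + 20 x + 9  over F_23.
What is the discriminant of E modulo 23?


4 a^3 + 27 b^2 = 4*20^3 + 27*9^2 = 32000 + 2187 = 34187
Delta = -16 * (34187) = -546992
Delta mod 23 = 17

Delta = 17 (mod 23)


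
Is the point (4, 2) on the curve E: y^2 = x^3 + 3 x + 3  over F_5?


Check whether y^2 = x^3 + 3 x + 3 (mod 5) for (x, y) = (4, 2).
LHS: y^2 = 2^2 mod 5 = 4
RHS: x^3 + 3 x + 3 = 4^3 + 3*4 + 3 mod 5 = 4
LHS = RHS

Yes, on the curve


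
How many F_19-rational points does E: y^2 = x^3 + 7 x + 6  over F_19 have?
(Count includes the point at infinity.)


For each x in F_19, count y with y^2 = x^3 + 7 x + 6 mod 19:
  x = 0: RHS = 6, y in [5, 14]  -> 2 point(s)
  x = 2: RHS = 9, y in [3, 16]  -> 2 point(s)
  x = 3: RHS = 16, y in [4, 15]  -> 2 point(s)
  x = 6: RHS = 17, y in [6, 13]  -> 2 point(s)
  x = 8: RHS = 4, y in [2, 17]  -> 2 point(s)
  x = 9: RHS = 0, y in [0]  -> 1 point(s)
  x = 14: RHS = 17, y in [6, 13]  -> 2 point(s)
  x = 15: RHS = 9, y in [3, 16]  -> 2 point(s)
  x = 18: RHS = 17, y in [6, 13]  -> 2 point(s)
Affine points: 17. Add the point at infinity: total = 18.

#E(F_19) = 18


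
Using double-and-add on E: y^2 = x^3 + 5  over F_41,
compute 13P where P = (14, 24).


k = 13 = 1101_2 (binary, LSB first: 1011)
Double-and-add from P = (14, 24):
  bit 0 = 1: acc = O + (14, 24) = (14, 24)
  bit 1 = 0: acc unchanged = (14, 24)
  bit 2 = 1: acc = (14, 24) + (23, 6) = (8, 5)
  bit 3 = 1: acc = (8, 5) + (37, 8) = (14, 17)

13P = (14, 17)


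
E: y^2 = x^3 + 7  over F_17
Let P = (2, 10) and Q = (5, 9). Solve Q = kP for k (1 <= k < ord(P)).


Enumerate multiples of P until we hit Q = (5, 9):
  1P = (2, 10)
  2P = (12, 1)
  3P = (5, 8)
  4P = (1, 12)
  5P = (1, 5)
  6P = (5, 9)
Match found at i = 6.

k = 6


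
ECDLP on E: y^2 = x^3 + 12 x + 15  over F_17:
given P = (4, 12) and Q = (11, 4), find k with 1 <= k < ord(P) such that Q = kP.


Enumerate multiples of P until we hit Q = (11, 4):
  1P = (4, 12)
  2P = (11, 13)
  3P = (10, 9)
  4P = (16, 11)
  5P = (12, 0)
  6P = (16, 6)
  7P = (10, 8)
  8P = (11, 4)
Match found at i = 8.

k = 8


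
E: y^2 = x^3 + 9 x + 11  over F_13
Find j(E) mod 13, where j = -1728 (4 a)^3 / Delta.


Delta = -16(4 a^3 + 27 b^2) mod 13 = 2
-1728 * (4 a)^3 = -1728 * (4*9)^3 mod 13 = 12
j = 12 * 2^(-1) mod 13 = 6

j = 6 (mod 13)


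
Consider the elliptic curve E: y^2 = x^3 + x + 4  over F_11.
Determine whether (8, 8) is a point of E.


Check whether y^2 = x^3 + 1 x + 4 (mod 11) for (x, y) = (8, 8).
LHS: y^2 = 8^2 mod 11 = 9
RHS: x^3 + 1 x + 4 = 8^3 + 1*8 + 4 mod 11 = 7
LHS != RHS

No, not on the curve


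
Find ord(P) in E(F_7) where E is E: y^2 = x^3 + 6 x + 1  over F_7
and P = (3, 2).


Compute successive multiples of P until we hit O:
  1P = (3, 2)
  2P = (3, 5)
  3P = O

ord(P) = 3


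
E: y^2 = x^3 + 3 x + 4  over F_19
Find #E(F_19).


For each x in F_19, count y with y^2 = x^3 + 3 x + 4 mod 19:
  x = 0: RHS = 4, y in [2, 17]  -> 2 point(s)
  x = 4: RHS = 4, y in [2, 17]  -> 2 point(s)
  x = 5: RHS = 11, y in [7, 12]  -> 2 point(s)
  x = 7: RHS = 7, y in [8, 11]  -> 2 point(s)
  x = 9: RHS = 0, y in [0]  -> 1 point(s)
  x = 11: RHS = 0, y in [0]  -> 1 point(s)
  x = 12: RHS = 1, y in [1, 18]  -> 2 point(s)
  x = 13: RHS = 17, y in [6, 13]  -> 2 point(s)
  x = 14: RHS = 16, y in [4, 15]  -> 2 point(s)
  x = 15: RHS = 4, y in [2, 17]  -> 2 point(s)
  x = 16: RHS = 6, y in [5, 14]  -> 2 point(s)
  x = 17: RHS = 9, y in [3, 16]  -> 2 point(s)
  x = 18: RHS = 0, y in [0]  -> 1 point(s)
Affine points: 23. Add the point at infinity: total = 24.

#E(F_19) = 24


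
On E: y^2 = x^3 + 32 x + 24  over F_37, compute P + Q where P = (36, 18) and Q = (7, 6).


P != Q, so use the chord formula.
s = (y2 - y1) / (x2 - x1) = (25) / (8) mod 37 = 17
x3 = s^2 - x1 - x2 mod 37 = 17^2 - 36 - 7 = 24
y3 = s (x1 - x3) - y1 mod 37 = 17 * (36 - 24) - 18 = 1

P + Q = (24, 1)


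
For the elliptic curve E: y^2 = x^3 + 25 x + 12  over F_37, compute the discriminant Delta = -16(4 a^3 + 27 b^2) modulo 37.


4 a^3 + 27 b^2 = 4*25^3 + 27*12^2 = 62500 + 3888 = 66388
Delta = -16 * (66388) = -1062208
Delta mod 37 = 25

Delta = 25 (mod 37)


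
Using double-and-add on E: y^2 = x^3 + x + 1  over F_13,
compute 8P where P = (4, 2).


k = 8 = 1000_2 (binary, LSB first: 0001)
Double-and-add from P = (4, 2):
  bit 0 = 0: acc unchanged = O
  bit 1 = 0: acc unchanged = O
  bit 2 = 0: acc unchanged = O
  bit 3 = 1: acc = O + (4, 11) = (4, 11)

8P = (4, 11)


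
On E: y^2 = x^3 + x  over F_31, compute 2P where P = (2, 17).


Doubling: s = (3 x1^2 + a) / (2 y1)
s = (3*2^2 + 1) / (2*17) mod 31 = 25
x3 = s^2 - 2 x1 mod 31 = 25^2 - 2*2 = 1
y3 = s (x1 - x3) - y1 mod 31 = 25 * (2 - 1) - 17 = 8

2P = (1, 8)


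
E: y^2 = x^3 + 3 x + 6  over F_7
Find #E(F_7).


For each x in F_7, count y with y^2 = x^3 + 3 x + 6 mod 7:
  x = 3: RHS = 0, y in [0]  -> 1 point(s)
  x = 6: RHS = 2, y in [3, 4]  -> 2 point(s)
Affine points: 3. Add the point at infinity: total = 4.

#E(F_7) = 4


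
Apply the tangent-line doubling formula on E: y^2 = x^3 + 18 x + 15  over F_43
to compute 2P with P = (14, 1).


Doubling: s = (3 x1^2 + a) / (2 y1)
s = (3*14^2 + 18) / (2*1) mod 43 = 2
x3 = s^2 - 2 x1 mod 43 = 2^2 - 2*14 = 19
y3 = s (x1 - x3) - y1 mod 43 = 2 * (14 - 19) - 1 = 32

2P = (19, 32)


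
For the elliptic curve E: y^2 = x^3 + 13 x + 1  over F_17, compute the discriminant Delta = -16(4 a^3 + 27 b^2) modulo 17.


4 a^3 + 27 b^2 = 4*13^3 + 27*1^2 = 8788 + 27 = 8815
Delta = -16 * (8815) = -141040
Delta mod 17 = 9

Delta = 9 (mod 17)


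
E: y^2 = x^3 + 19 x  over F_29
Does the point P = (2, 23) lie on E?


Check whether y^2 = x^3 + 19 x + 0 (mod 29) for (x, y) = (2, 23).
LHS: y^2 = 23^2 mod 29 = 7
RHS: x^3 + 19 x + 0 = 2^3 + 19*2 + 0 mod 29 = 17
LHS != RHS

No, not on the curve


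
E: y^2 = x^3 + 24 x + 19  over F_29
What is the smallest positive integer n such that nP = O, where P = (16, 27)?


Compute successive multiples of P until we hit O:
  1P = (16, 27)
  2P = (22, 1)
  3P = (13, 18)
  4P = (9, 23)
  5P = (28, 20)
  6P = (23, 23)
  7P = (14, 5)
  8P = (4, 18)
  ... (continuing to 29P)
  29P = O

ord(P) = 29


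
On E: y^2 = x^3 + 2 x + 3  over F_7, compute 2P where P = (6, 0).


k = 2 = 10_2 (binary, LSB first: 01)
Double-and-add from P = (6, 0):
  bit 0 = 0: acc unchanged = O
  bit 1 = 1: acc = O + O = O

2P = O


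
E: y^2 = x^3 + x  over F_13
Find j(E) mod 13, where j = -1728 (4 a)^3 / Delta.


Delta = -16(4 a^3 + 27 b^2) mod 13 = 1
-1728 * (4 a)^3 = -1728 * (4*1)^3 mod 13 = 12
j = 12 * 1^(-1) mod 13 = 12

j = 12 (mod 13)


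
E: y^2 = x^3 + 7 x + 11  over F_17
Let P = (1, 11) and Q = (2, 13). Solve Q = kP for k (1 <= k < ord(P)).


Enumerate multiples of P until we hit Q = (2, 13):
  1P = (1, 11)
  2P = (2, 4)
  3P = (12, 15)
  4P = (12, 2)
  5P = (2, 13)
Match found at i = 5.

k = 5


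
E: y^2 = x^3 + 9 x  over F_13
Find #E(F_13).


For each x in F_13, count y with y^2 = x^3 + 9 x + 0 mod 13:
  x = 0: RHS = 0, y in [0]  -> 1 point(s)
  x = 1: RHS = 10, y in [6, 7]  -> 2 point(s)
  x = 2: RHS = 0, y in [0]  -> 1 point(s)
  x = 4: RHS = 9, y in [3, 10]  -> 2 point(s)
  x = 5: RHS = 1, y in [1, 12]  -> 2 point(s)
  x = 6: RHS = 10, y in [6, 7]  -> 2 point(s)
  x = 7: RHS = 3, y in [4, 9]  -> 2 point(s)
  x = 8: RHS = 12, y in [5, 8]  -> 2 point(s)
  x = 9: RHS = 4, y in [2, 11]  -> 2 point(s)
  x = 11: RHS = 0, y in [0]  -> 1 point(s)
  x = 12: RHS = 3, y in [4, 9]  -> 2 point(s)
Affine points: 19. Add the point at infinity: total = 20.

#E(F_13) = 20


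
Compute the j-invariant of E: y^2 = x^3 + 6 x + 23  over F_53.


Delta = -16(4 a^3 + 27 b^2) mod 53 = 17
-1728 * (4 a)^3 = -1728 * (4*6)^3 mod 53 = 23
j = 23 * 17^(-1) mod 53 = 45

j = 45 (mod 53)


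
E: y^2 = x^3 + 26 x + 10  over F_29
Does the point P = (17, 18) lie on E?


Check whether y^2 = x^3 + 26 x + 10 (mod 29) for (x, y) = (17, 18).
LHS: y^2 = 18^2 mod 29 = 5
RHS: x^3 + 26 x + 10 = 17^3 + 26*17 + 10 mod 29 = 0
LHS != RHS

No, not on the curve


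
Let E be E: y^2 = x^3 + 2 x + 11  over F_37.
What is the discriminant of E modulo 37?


4 a^3 + 27 b^2 = 4*2^3 + 27*11^2 = 32 + 3267 = 3299
Delta = -16 * (3299) = -52784
Delta mod 37 = 15

Delta = 15 (mod 37)


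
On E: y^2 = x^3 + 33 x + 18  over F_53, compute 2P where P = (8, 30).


Doubling: s = (3 x1^2 + a) / (2 y1)
s = (3*8^2 + 33) / (2*30) mod 53 = 17
x3 = s^2 - 2 x1 mod 53 = 17^2 - 2*8 = 8
y3 = s (x1 - x3) - y1 mod 53 = 17 * (8 - 8) - 30 = 23

2P = (8, 23)


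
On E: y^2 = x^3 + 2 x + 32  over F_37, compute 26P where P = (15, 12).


k = 26 = 11010_2 (binary, LSB first: 01011)
Double-and-add from P = (15, 12):
  bit 0 = 0: acc unchanged = O
  bit 1 = 1: acc = O + (11, 33) = (11, 33)
  bit 2 = 0: acc unchanged = (11, 33)
  bit 3 = 1: acc = (11, 33) + (33, 16) = (3, 18)
  bit 4 = 1: acc = (3, 18) + (34, 31) = (16, 4)

26P = (16, 4)


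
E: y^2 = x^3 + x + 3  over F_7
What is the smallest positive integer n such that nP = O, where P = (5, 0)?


Compute successive multiples of P until we hit O:
  1P = (5, 0)
  2P = O

ord(P) = 2


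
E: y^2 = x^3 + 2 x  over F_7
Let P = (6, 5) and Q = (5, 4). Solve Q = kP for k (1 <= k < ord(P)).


Enumerate multiples of P until we hit Q = (5, 4):
  1P = (6, 5)
  2P = (4, 3)
  3P = (5, 3)
  4P = (0, 0)
  5P = (5, 4)
Match found at i = 5.

k = 5


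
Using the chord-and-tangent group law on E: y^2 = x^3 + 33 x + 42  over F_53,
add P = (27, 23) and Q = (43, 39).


P != Q, so use the chord formula.
s = (y2 - y1) / (x2 - x1) = (16) / (16) mod 53 = 1
x3 = s^2 - x1 - x2 mod 53 = 1^2 - 27 - 43 = 37
y3 = s (x1 - x3) - y1 mod 53 = 1 * (27 - 37) - 23 = 20

P + Q = (37, 20)


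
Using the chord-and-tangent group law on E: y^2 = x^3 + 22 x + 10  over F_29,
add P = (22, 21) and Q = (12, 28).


P != Q, so use the chord formula.
s = (y2 - y1) / (x2 - x1) = (7) / (19) mod 29 = 8
x3 = s^2 - x1 - x2 mod 29 = 8^2 - 22 - 12 = 1
y3 = s (x1 - x3) - y1 mod 29 = 8 * (22 - 1) - 21 = 2

P + Q = (1, 2)


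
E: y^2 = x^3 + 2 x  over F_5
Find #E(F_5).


For each x in F_5, count y with y^2 = x^3 + 2 x + 0 mod 5:
  x = 0: RHS = 0, y in [0]  -> 1 point(s)
Affine points: 1. Add the point at infinity: total = 2.

#E(F_5) = 2


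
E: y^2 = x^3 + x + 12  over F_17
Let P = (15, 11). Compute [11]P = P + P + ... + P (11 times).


k = 11 = 1011_2 (binary, LSB first: 1101)
Double-and-add from P = (15, 11):
  bit 0 = 1: acc = O + (15, 11) = (15, 11)
  bit 1 = 1: acc = (15, 11) + (6, 9) = (12, 1)
  bit 2 = 0: acc unchanged = (12, 1)
  bit 3 = 1: acc = (12, 1) + (10, 11) = (3, 5)

11P = (3, 5)


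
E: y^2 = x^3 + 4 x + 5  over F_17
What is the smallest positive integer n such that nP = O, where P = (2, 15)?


Compute successive multiples of P until we hit O:
  1P = (2, 15)
  2P = (12, 8)
  3P = (4, 0)
  4P = (12, 9)
  5P = (2, 2)
  6P = O

ord(P) = 6


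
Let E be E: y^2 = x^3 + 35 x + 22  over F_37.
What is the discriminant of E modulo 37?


4 a^3 + 27 b^2 = 4*35^3 + 27*22^2 = 171500 + 13068 = 184568
Delta = -16 * (184568) = -2953088
Delta mod 37 = 30

Delta = 30 (mod 37)


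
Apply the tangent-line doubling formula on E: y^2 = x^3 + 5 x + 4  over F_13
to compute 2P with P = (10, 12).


Doubling: s = (3 x1^2 + a) / (2 y1)
s = (3*10^2 + 5) / (2*12) mod 13 = 10
x3 = s^2 - 2 x1 mod 13 = 10^2 - 2*10 = 2
y3 = s (x1 - x3) - y1 mod 13 = 10 * (10 - 2) - 12 = 3

2P = (2, 3)


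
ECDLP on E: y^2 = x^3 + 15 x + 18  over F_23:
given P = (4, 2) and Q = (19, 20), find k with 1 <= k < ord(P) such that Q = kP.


Enumerate multiples of P until we hit Q = (19, 20):
  1P = (4, 2)
  2P = (0, 15)
  3P = (8, 11)
  4P = (6, 5)
  5P = (21, 7)
  6P = (7, 12)
  7P = (18, 5)
  8P = (19, 3)
  9P = (9, 13)
  10P = (13, 15)
  11P = (22, 18)
  12P = (10, 8)
  13P = (10, 15)
  14P = (22, 5)
  15P = (13, 8)
  16P = (9, 10)
  17P = (19, 20)
Match found at i = 17.

k = 17


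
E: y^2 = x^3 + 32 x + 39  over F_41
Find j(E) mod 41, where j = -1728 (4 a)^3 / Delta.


Delta = -16(4 a^3 + 27 b^2) mod 41 = 33
-1728 * (4 a)^3 = -1728 * (4*32)^3 mod 41 = 29
j = 29 * 33^(-1) mod 41 = 22

j = 22 (mod 41)


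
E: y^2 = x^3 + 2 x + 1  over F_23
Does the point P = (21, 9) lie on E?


Check whether y^2 = x^3 + 2 x + 1 (mod 23) for (x, y) = (21, 9).
LHS: y^2 = 9^2 mod 23 = 12
RHS: x^3 + 2 x + 1 = 21^3 + 2*21 + 1 mod 23 = 12
LHS = RHS

Yes, on the curve


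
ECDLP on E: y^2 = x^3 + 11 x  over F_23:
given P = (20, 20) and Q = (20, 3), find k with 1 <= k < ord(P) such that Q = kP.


Enumerate multiples of P until we hit Q = (20, 3):
  1P = (20, 20)
  2P = (18, 21)
  3P = (14, 0)
  4P = (18, 2)
  5P = (20, 3)
Match found at i = 5.

k = 5


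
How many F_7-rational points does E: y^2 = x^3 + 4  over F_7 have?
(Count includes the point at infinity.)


For each x in F_7, count y with y^2 = x^3 + 0 x + 4 mod 7:
  x = 0: RHS = 4, y in [2, 5]  -> 2 point(s)
Affine points: 2. Add the point at infinity: total = 3.

#E(F_7) = 3


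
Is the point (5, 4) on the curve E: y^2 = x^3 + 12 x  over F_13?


Check whether y^2 = x^3 + 12 x + 0 (mod 13) for (x, y) = (5, 4).
LHS: y^2 = 4^2 mod 13 = 3
RHS: x^3 + 12 x + 0 = 5^3 + 12*5 + 0 mod 13 = 3
LHS = RHS

Yes, on the curve


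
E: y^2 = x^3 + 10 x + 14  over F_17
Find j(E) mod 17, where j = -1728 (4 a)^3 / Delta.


Delta = -16(4 a^3 + 27 b^2) mod 17 = 10
-1728 * (4 a)^3 = -1728 * (4*10)^3 mod 17 = 4
j = 4 * 10^(-1) mod 17 = 14

j = 14 (mod 17)


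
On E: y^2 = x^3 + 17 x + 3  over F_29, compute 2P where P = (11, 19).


Doubling: s = (3 x1^2 + a) / (2 y1)
s = (3*11^2 + 17) / (2*19) mod 29 = 10
x3 = s^2 - 2 x1 mod 29 = 10^2 - 2*11 = 20
y3 = s (x1 - x3) - y1 mod 29 = 10 * (11 - 20) - 19 = 7

2P = (20, 7)


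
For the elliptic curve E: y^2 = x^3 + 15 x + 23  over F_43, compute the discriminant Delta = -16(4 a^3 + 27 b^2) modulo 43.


4 a^3 + 27 b^2 = 4*15^3 + 27*23^2 = 13500 + 14283 = 27783
Delta = -16 * (27783) = -444528
Delta mod 43 = 6

Delta = 6 (mod 43)


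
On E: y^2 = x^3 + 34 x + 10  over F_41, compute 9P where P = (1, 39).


k = 9 = 1001_2 (binary, LSB first: 1001)
Double-and-add from P = (1, 39):
  bit 0 = 1: acc = O + (1, 39) = (1, 39)
  bit 1 = 0: acc unchanged = (1, 39)
  bit 2 = 0: acc unchanged = (1, 39)
  bit 3 = 1: acc = (1, 39) + (36, 24) = (0, 25)

9P = (0, 25)


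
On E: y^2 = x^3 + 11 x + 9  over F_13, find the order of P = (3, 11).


Compute successive multiples of P until we hit O:
  1P = (3, 11)
  2P = (3, 2)
  3P = O

ord(P) = 3


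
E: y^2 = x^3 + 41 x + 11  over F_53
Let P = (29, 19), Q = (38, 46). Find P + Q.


P != Q, so use the chord formula.
s = (y2 - y1) / (x2 - x1) = (27) / (9) mod 53 = 3
x3 = s^2 - x1 - x2 mod 53 = 3^2 - 29 - 38 = 48
y3 = s (x1 - x3) - y1 mod 53 = 3 * (29 - 48) - 19 = 30

P + Q = (48, 30)


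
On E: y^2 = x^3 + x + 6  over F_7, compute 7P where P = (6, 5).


k = 7 = 111_2 (binary, LSB first: 111)
Double-and-add from P = (6, 5):
  bit 0 = 1: acc = O + (6, 5) = (6, 5)
  bit 1 = 1: acc = (6, 5) + (3, 6) = (2, 3)
  bit 2 = 1: acc = (2, 3) + (1, 1) = (1, 6)

7P = (1, 6)


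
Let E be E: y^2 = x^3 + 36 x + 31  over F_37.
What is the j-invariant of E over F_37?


Delta = -16(4 a^3 + 27 b^2) mod 37 = 15
-1728 * (4 a)^3 = -1728 * (4*36)^3 mod 37 = 36
j = 36 * 15^(-1) mod 37 = 32

j = 32 (mod 37)


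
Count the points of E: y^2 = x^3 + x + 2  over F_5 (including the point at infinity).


For each x in F_5, count y with y^2 = x^3 + 1 x + 2 mod 5:
  x = 1: RHS = 4, y in [2, 3]  -> 2 point(s)
  x = 4: RHS = 0, y in [0]  -> 1 point(s)
Affine points: 3. Add the point at infinity: total = 4.

#E(F_5) = 4


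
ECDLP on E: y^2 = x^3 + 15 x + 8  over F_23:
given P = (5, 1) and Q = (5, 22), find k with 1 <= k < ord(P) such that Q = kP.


Enumerate multiples of P until we hit Q = (5, 22):
  1P = (5, 1)
  2P = (14, 8)
  3P = (10, 13)
  4P = (11, 3)
  5P = (2, 0)
  6P = (11, 20)
  7P = (10, 10)
  8P = (14, 15)
  9P = (5, 22)
Match found at i = 9.

k = 9


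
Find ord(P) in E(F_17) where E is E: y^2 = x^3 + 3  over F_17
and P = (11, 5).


Compute successive multiples of P until we hit O:
  1P = (11, 5)
  2P = (11, 12)
  3P = O

ord(P) = 3


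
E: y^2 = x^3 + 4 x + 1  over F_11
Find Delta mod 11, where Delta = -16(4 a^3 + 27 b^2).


4 a^3 + 27 b^2 = 4*4^3 + 27*1^2 = 256 + 27 = 283
Delta = -16 * (283) = -4528
Delta mod 11 = 4

Delta = 4 (mod 11)


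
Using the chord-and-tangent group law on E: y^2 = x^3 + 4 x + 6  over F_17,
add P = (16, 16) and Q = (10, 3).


P != Q, so use the chord formula.
s = (y2 - y1) / (x2 - x1) = (4) / (11) mod 17 = 5
x3 = s^2 - x1 - x2 mod 17 = 5^2 - 16 - 10 = 16
y3 = s (x1 - x3) - y1 mod 17 = 5 * (16 - 16) - 16 = 1

P + Q = (16, 1)


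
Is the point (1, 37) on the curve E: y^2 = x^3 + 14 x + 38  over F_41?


Check whether y^2 = x^3 + 14 x + 38 (mod 41) for (x, y) = (1, 37).
LHS: y^2 = 37^2 mod 41 = 16
RHS: x^3 + 14 x + 38 = 1^3 + 14*1 + 38 mod 41 = 12
LHS != RHS

No, not on the curve


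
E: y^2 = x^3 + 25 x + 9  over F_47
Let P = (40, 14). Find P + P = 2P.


Doubling: s = (3 x1^2 + a) / (2 y1)
s = (3*40^2 + 25) / (2*14) mod 47 = 33
x3 = s^2 - 2 x1 mod 47 = 33^2 - 2*40 = 22
y3 = s (x1 - x3) - y1 mod 47 = 33 * (40 - 22) - 14 = 16

2P = (22, 16)


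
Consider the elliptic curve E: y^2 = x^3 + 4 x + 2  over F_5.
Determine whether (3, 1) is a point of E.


Check whether y^2 = x^3 + 4 x + 2 (mod 5) for (x, y) = (3, 1).
LHS: y^2 = 1^2 mod 5 = 1
RHS: x^3 + 4 x + 2 = 3^3 + 4*3 + 2 mod 5 = 1
LHS = RHS

Yes, on the curve


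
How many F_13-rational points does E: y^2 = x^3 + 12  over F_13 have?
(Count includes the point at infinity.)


For each x in F_13, count y with y^2 = x^3 + 0 x + 12 mod 13:
  x = 0: RHS = 12, y in [5, 8]  -> 2 point(s)
  x = 1: RHS = 0, y in [0]  -> 1 point(s)
  x = 3: RHS = 0, y in [0]  -> 1 point(s)
  x = 7: RHS = 4, y in [2, 11]  -> 2 point(s)
  x = 8: RHS = 4, y in [2, 11]  -> 2 point(s)
  x = 9: RHS = 0, y in [0]  -> 1 point(s)
  x = 11: RHS = 4, y in [2, 11]  -> 2 point(s)
Affine points: 11. Add the point at infinity: total = 12.

#E(F_13) = 12
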